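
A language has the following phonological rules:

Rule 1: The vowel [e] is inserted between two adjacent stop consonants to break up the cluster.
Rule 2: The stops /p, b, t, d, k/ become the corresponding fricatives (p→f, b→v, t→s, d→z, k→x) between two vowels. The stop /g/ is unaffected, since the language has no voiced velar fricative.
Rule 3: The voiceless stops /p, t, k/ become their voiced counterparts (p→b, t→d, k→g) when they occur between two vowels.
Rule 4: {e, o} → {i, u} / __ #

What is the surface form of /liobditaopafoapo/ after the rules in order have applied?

liovezisaofafoafu

Rule 1 (stop-cluster e-epenthesis): /b/ and /d/ form a stop–stop cluster, so [e] is inserted between them. /liobditaopafoapo/ → liobeditaopafoapo.
Rule 2 (intervocalic spirantization): /b/ is a stop between vowels /o/ and /e/, so it spirantizes to the fricative [v]. /d/ is a stop between vowels /e/ and /i/, so it spirantizes to the fricative [z]. /t/ is a stop between vowels /i/ and /a/, so it spirantizes to the fricative [s]. /p/ is a stop between vowels /o/ and /a/, so it spirantizes to the fricative [f]. /p/ is a stop between vowels /a/ and /o/, so it spirantizes to the fricative [f]. /liobeditaopafoapo/ → liovezisaofafoafo.
Rule 3 (intervocalic voicing): no segment meets the environment; /liovezisaofafoafo/ is unchanged.
Rule 4 (final vowel raising): /o/ is a mid vowel in word-final position, so it raises to [u]. /liovezisaofafoafo/ → liovezisaofafoafu.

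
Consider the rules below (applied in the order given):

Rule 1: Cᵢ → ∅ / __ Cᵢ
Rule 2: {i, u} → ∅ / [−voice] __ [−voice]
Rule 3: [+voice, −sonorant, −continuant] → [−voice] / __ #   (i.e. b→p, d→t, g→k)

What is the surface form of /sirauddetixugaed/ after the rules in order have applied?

siraudetxugaet

Rule 1 (degemination): /dd/ is a geminate; the first /d/ deletes. /sirauddetixugaed/ → siraudetixugaed.
Rule 2 (high vowel syncope): /i/ is a high vowel flanked by voiceless consonants /t/ and /x/, so it deletes. /siraudetixugaed/ → siraudetxugaed.
Rule 3 (final devoicing): /d/ is a voiced stop in word-final position, so it devoices to [t]. /siraudetxugaed/ → siraudetxugaet.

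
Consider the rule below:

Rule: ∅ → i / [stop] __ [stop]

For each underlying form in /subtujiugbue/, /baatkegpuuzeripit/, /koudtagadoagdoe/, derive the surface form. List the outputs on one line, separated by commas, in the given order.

subitujiugibue, baatikegipuuzeripit, kouditagadoagidoe

/subtujiugbue/: /b/ and /t/ form a stop–stop cluster, so [i] is inserted between them. /g/ and /b/ form a stop–stop cluster, so [i] is inserted between them. → [subitujiugibue].
/baatkegpuuzeripit/: /t/ and /k/ form a stop–stop cluster, so [i] is inserted between them. /g/ and /p/ form a stop–stop cluster, so [i] is inserted between them. → [baatikegipuuzeripit].
/koudtagadoagdoe/: /d/ and /t/ form a stop–stop cluster, so [i] is inserted between them. /g/ and /d/ form a stop–stop cluster, so [i] is inserted between them. → [kouditagadoagidoe].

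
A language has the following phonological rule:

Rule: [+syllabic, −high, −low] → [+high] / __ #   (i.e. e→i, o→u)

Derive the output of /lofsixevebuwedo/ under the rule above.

/o/ is a mid vowel in word-final position, so it raises to [u].
The other instances of /o/, /e/ do not occur in the required environment and remain unchanged.
Surface form: [lofsixevebuwedu].

lofsixevebuwedu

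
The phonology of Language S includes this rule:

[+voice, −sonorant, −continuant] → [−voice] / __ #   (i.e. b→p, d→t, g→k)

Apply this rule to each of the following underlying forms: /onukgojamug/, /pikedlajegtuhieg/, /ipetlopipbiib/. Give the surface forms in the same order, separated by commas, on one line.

/onukgojamug/: /g/ is a voiced stop in word-final position, so it devoices to [k]. → [onukgojamuk].
/pikedlajegtuhieg/: /g/ is a voiced stop in word-final position, so it devoices to [k]. → [pikedlajegtuhiek].
/ipetlopipbiib/: /b/ is a voiced stop in word-final position, so it devoices to [p]. → [ipetlopipbiip].

onukgojamuk, pikedlajegtuhiek, ipetlopipbiip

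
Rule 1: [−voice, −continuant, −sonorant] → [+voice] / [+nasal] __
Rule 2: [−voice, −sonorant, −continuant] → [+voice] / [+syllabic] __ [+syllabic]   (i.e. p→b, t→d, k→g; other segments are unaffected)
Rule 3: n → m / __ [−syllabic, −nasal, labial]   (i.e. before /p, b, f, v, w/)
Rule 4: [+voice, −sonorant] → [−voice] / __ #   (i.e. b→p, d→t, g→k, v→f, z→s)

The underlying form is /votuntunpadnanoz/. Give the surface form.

Rule 1 (post-nasal voicing): /t/ is a voiceless stop immediately after the nasal /n/, so it voices to [d]. /p/ is a voiceless stop immediately after the nasal /n/, so it voices to [b]. /votuntunpadnanoz/ → votundunbadnanoz.
Rule 2 (intervocalic voicing): /t/ is a voiceless stop between vowels /o/ and /u/, so it voices to [d]. /votundunbadnanoz/ → vodundunbadnanoz.
Rule 3 (nasal place assimilation): /n/ precedes the labial consonant /b/, so it assimilates in place to [m]. /vodundunbadnanoz/ → vodundumbadnanoz.
Rule 4 (final devoicing): /z/ is a voiced obstruent in word-final position, so it devoices to [s]. /vodundumbadnanoz/ → vodundumbadnanos.

vodundumbadnanos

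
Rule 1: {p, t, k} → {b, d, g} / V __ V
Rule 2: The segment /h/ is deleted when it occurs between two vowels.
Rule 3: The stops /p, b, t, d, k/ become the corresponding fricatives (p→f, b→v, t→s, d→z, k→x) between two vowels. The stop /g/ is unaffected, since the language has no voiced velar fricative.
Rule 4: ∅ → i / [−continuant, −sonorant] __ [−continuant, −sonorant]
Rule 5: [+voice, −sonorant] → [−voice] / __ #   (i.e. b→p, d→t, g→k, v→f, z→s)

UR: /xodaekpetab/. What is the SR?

Rule 1 (intervocalic voicing): /t/ is a voiceless stop between vowels /e/ and /a/, so it voices to [d]. /xodaekpetab/ → xodaekpedab.
Rule 2 (intervocalic h-deletion): no segment meets the environment; /xodaekpedab/ is unchanged.
Rule 3 (intervocalic spirantization): /d/ is a stop between vowels /o/ and /a/, so it spirantizes to the fricative [z]. /d/ is a stop between vowels /e/ and /a/, so it spirantizes to the fricative [z]. /xodaekpedab/ → xozaekpezab.
Rule 4 (stop-cluster i-epenthesis): /k/ and /p/ form a stop–stop cluster, so [i] is inserted between them. /xozaekpezab/ → xozaekipezab.
Rule 5 (final devoicing): /b/ is a voiced obstruent in word-final position, so it devoices to [p]. /xozaekipezab/ → xozaekipezap.

xozaekipezap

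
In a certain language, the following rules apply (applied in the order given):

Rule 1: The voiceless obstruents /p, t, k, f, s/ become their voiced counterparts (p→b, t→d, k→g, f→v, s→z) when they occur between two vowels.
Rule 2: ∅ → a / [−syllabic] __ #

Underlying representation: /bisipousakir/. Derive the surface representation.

Rule 1 (intervocalic voicing): /s/ is a voiceless obstruent between vowels /i/ and /i/, so it voices to [z]. /p/ is a voiceless obstruent between vowels /i/ and /o/, so it voices to [b]. /s/ is a voiceless obstruent between vowels /u/ and /a/, so it voices to [z]. /k/ is a voiceless obstruent between vowels /a/ and /i/, so it voices to [g]. /bisipousakir/ → bizibouzagir.
Rule 2 (final a-epenthesis): the form ends in the consonant /r/, so [a] is inserted word-finally. /bizibouzagir/ → bizibouzagira.

bizibouzagira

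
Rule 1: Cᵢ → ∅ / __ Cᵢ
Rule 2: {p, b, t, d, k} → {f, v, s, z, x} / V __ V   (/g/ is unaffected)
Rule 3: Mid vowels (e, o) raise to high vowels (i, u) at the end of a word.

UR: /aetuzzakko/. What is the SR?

aesuzaxu

Rule 1 (degemination): /zz/ is a geminate; the first /z/ deletes. /kk/ is a geminate; the first /k/ deletes. /aetuzzakko/ → aetuzako.
Rule 2 (intervocalic spirantization): /t/ is a stop between vowels /e/ and /u/, so it spirantizes to the fricative [s]. /k/ is a stop between vowels /a/ and /o/, so it spirantizes to the fricative [x]. /aetuzako/ → aesuzaxo.
Rule 3 (final vowel raising): /o/ is a mid vowel in word-final position, so it raises to [u]. /aesuzaxo/ → aesuzaxu.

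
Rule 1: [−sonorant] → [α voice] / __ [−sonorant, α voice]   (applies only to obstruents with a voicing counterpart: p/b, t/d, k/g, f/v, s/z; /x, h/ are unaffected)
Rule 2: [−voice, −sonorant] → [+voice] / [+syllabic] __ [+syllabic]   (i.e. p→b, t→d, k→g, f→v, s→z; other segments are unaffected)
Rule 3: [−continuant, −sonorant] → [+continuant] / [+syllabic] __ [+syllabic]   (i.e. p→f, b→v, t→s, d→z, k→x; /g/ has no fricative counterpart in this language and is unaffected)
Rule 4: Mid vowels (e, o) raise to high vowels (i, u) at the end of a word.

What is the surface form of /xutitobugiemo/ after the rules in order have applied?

xuzizovugiemu

Rule 1 (regressive voicing assimilation): no segment meets the environment; /xutitobugiemo/ is unchanged.
Rule 2 (intervocalic voicing): /t/ is a voiceless obstruent between vowels /u/ and /i/, so it voices to [d]. /t/ is a voiceless obstruent between vowels /i/ and /o/, so it voices to [d]. /xutitobugiemo/ → xudidobugiemo.
Rule 3 (intervocalic spirantization): /d/ is a stop between vowels /u/ and /i/, so it spirantizes to the fricative [z]. /d/ is a stop between vowels /i/ and /o/, so it spirantizes to the fricative [z]. /b/ is a stop between vowels /o/ and /u/, so it spirantizes to the fricative [v]. /xudidobugiemo/ → xuzizovugiemo.
Rule 4 (final vowel raising): /o/ is a mid vowel in word-final position, so it raises to [u]. /xuzizovugiemo/ → xuzizovugiemu.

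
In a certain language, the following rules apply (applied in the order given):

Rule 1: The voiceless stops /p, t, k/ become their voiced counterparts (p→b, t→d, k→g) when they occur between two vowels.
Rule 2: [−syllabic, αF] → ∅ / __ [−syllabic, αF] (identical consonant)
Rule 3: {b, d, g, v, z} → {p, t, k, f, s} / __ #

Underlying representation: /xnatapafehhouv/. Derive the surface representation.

xnadabafehouf

Rule 1 (intervocalic voicing): /t/ is a voiceless stop between vowels /a/ and /a/, so it voices to [d]. /p/ is a voiceless stop between vowels /a/ and /a/, so it voices to [b]. /xnatapafehhouv/ → xnadabafehhouv.
Rule 2 (degemination): /hh/ is a geminate; the first /h/ deletes. /xnadabafehhouv/ → xnadabafehouv.
Rule 3 (final devoicing): /v/ is a voiced obstruent in word-final position, so it devoices to [f]. /xnadabafehouv/ → xnadabafehouf.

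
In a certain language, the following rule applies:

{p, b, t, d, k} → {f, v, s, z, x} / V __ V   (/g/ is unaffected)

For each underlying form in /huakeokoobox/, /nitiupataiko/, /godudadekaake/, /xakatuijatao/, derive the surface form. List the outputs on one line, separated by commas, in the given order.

huaxeoxoovox, nisiufasaixo, gozuzazexaaxe, xaxasuijasao

/huakeokoobox/: /k/ is a stop between vowels /a/ and /e/, so it spirantizes to the fricative [x]. /k/ is a stop between vowels /o/ and /o/, so it spirantizes to the fricative [x]. /b/ is a stop between vowels /o/ and /o/, so it spirantizes to the fricative [v]. → [huaxeoxoovox].
/nitiupataiko/: /t/ is a stop between vowels /i/ and /i/, so it spirantizes to the fricative [s]. /p/ is a stop between vowels /u/ and /a/, so it spirantizes to the fricative [f]. /t/ is a stop between vowels /a/ and /a/, so it spirantizes to the fricative [s]. /k/ is a stop between vowels /i/ and /o/, so it spirantizes to the fricative [x]. → [nisiufasaixo].
/godudadekaake/: /d/ is a stop between vowels /o/ and /u/, so it spirantizes to the fricative [z]. /d/ is a stop between vowels /u/ and /a/, so it spirantizes to the fricative [z]. /d/ is a stop between vowels /a/ and /e/, so it spirantizes to the fricative [z]. /k/ is a stop between vowels /e/ and /a/, so it spirantizes to the fricative [x]. /k/ is a stop between vowels /a/ and /e/, so it spirantizes to the fricative [x]. → [gozuzazexaaxe].
/xakatuijatao/: /k/ is a stop between vowels /a/ and /a/, so it spirantizes to the fricative [x]. /t/ is a stop between vowels /a/ and /u/, so it spirantizes to the fricative [s]. /t/ is a stop between vowels /a/ and /a/, so it spirantizes to the fricative [s]. → [xaxasuijasao].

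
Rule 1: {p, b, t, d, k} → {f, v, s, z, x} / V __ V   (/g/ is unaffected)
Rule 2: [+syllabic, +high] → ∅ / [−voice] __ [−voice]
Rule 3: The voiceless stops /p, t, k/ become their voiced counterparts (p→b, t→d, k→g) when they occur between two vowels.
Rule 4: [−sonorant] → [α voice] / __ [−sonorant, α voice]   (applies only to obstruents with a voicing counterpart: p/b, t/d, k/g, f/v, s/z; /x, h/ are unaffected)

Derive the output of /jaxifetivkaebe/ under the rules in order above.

jaxfesifkaeve

Rule 1 (intervocalic spirantization): /t/ is a stop between vowels /e/ and /i/, so it spirantizes to the fricative [s]. /b/ is a stop between vowels /e/ and /e/, so it spirantizes to the fricative [v]. /jaxifetivkaebe/ → jaxifesivkaeve.
Rule 2 (high vowel syncope): /i/ is a high vowel flanked by voiceless consonants /x/ and /f/, so it deletes. /jaxifesivkaeve/ → jaxfesivkaeve.
Rule 3 (intervocalic voicing): no segment meets the environment; /jaxfesivkaeve/ is unchanged.
Rule 4 (regressive voicing assimilation): /v/ precedes the voiceless obstruent /k/, so it devoices to [f] by assimilation. /jaxfesivkaeve/ → jaxfesifkaeve.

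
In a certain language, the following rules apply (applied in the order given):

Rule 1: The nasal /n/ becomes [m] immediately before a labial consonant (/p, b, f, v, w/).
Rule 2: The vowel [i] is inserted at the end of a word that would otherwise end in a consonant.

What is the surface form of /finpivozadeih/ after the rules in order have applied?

fimpivozadeihi

Rule 1 (nasal place assimilation): /n/ precedes the labial consonant /p/, so it assimilates in place to [m]. /finpivozadeih/ → fimpivozadeih.
Rule 2 (final i-epenthesis): the form ends in the consonant /h/, so [i] is inserted word-finally. /fimpivozadeih/ → fimpivozadeihi.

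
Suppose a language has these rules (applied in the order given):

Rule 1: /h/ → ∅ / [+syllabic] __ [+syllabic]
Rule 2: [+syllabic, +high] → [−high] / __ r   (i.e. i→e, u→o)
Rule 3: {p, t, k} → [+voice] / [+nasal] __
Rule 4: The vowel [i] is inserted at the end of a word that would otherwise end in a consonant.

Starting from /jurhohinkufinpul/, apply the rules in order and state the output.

jorhoingufinbuli

Rule 1 (intervocalic h-deletion): /h/ occurs between vowels /o/ and /i/, so it deletes. /jurhohinkufinpul/ → jurhoinkufinpul.
Rule 2 (pre-rhotic lowering): /u/ is a high vowel immediately before /r/, so it lowers to [o]. /jurhoinkufinpul/ → jorhoinkufinpul.
Rule 3 (post-nasal voicing): /k/ is a voiceless stop immediately after the nasal /n/, so it voices to [g]. /p/ is a voiceless stop immediately after the nasal /n/, so it voices to [b]. /jorhoinkufinpul/ → jorhoingufinbul.
Rule 4 (final i-epenthesis): the form ends in the consonant /l/, so [i] is inserted word-finally. /jorhoingufinbul/ → jorhoingufinbuli.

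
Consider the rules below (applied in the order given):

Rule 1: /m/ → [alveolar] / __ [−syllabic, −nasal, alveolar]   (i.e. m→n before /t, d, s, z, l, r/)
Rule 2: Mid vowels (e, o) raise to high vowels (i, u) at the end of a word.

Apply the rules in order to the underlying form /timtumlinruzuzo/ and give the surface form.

Rule 1 (nasal place assimilation): /m/ precedes the alveolar consonant /t/, so it assimilates in place to [n]. /m/ precedes the alveolar consonant /l/, so it assimilates in place to [n]. /timtumlinruzuzo/ → tintunlinruzuzo.
Rule 2 (final vowel raising): /o/ is a mid vowel in word-final position, so it raises to [u]. /tintunlinruzuzo/ → tintunlinruzuzu.

tintunlinruzuzu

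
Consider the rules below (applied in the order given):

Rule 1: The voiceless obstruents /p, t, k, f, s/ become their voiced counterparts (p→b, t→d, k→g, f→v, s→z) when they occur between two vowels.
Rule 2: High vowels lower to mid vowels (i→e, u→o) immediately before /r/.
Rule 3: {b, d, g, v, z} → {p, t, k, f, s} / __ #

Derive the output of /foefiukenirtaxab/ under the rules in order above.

Rule 1 (intervocalic voicing): /f/ is a voiceless obstruent between vowels /e/ and /i/, so it voices to [v]. /k/ is a voiceless obstruent between vowels /u/ and /e/, so it voices to [g]. /foefiukenirtaxab/ → foeviugenirtaxab.
Rule 2 (pre-rhotic lowering): /i/ is a high vowel immediately before /r/, so it lowers to [e]. /foeviugenirtaxab/ → foeviugenertaxab.
Rule 3 (final devoicing): /b/ is a voiced obstruent in word-final position, so it devoices to [p]. /foeviugenertaxab/ → foeviugenertaxap.

foeviugenertaxap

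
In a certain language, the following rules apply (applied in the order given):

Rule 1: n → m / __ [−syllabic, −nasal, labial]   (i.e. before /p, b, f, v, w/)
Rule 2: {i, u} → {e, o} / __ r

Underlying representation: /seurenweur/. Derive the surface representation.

Rule 1 (nasal place assimilation): /n/ precedes the labial consonant /w/, so it assimilates in place to [m]. /seurenweur/ → seuremweur.
Rule 2 (pre-rhotic lowering): /u/ is a high vowel immediately before /r/, so it lowers to [o]. /u/ is a high vowel immediately before /r/, so it lowers to [o]. /seuremweur/ → seoremweor.

seoremweor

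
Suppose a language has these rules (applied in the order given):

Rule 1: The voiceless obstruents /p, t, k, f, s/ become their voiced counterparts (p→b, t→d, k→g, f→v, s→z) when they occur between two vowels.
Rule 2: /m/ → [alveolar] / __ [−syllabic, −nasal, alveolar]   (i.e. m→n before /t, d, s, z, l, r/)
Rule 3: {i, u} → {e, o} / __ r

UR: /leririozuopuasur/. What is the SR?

Rule 1 (intervocalic voicing): /p/ is a voiceless obstruent between vowels /o/ and /u/, so it voices to [b]. /s/ is a voiceless obstruent between vowels /a/ and /u/, so it voices to [z]. /leririozuopuasur/ → leririozuobuazur.
Rule 2 (nasal place assimilation): no segment meets the environment; /leririozuobuazur/ is unchanged.
Rule 3 (pre-rhotic lowering): /i/ is a high vowel immediately before /r/, so it lowers to [e]. /u/ is a high vowel immediately before /r/, so it lowers to [o]. /leririozuobuazur/ → lereriozuobuazor.

lereriozuobuazor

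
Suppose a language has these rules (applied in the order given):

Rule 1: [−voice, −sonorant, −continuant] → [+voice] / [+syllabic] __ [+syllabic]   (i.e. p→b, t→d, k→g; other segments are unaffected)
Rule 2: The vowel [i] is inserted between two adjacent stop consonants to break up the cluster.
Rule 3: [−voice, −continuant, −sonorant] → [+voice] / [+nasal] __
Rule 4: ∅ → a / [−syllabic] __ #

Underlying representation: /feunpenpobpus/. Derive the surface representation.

feunbenbobipusa

Rule 1 (intervocalic voicing): no segment meets the environment; /feunpenpobpus/ is unchanged.
Rule 2 (stop-cluster i-epenthesis): /b/ and /p/ form a stop–stop cluster, so [i] is inserted between them. /feunpenpobpus/ → feunpenpobipus.
Rule 3 (post-nasal voicing): /p/ is a voiceless stop immediately after the nasal /n/, so it voices to [b]. /p/ is a voiceless stop immediately after the nasal /n/, so it voices to [b]. /feunpenpobipus/ → feunbenbobipus.
Rule 4 (final a-epenthesis): the form ends in the consonant /s/, so [a] is inserted word-finally. /feunbenbobipus/ → feunbenbobipusa.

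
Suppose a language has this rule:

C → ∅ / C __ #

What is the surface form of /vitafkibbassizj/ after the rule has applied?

vitafkibbassiz

/j/ is the second consonant of a word-final cluster /zj/, so it deletes.
The other instances of /v/, /t/, /f/, /k/, /b/, /s/, /z/ do not occur in the required environment and remain unchanged.
Surface form: [vitafkibbassiz].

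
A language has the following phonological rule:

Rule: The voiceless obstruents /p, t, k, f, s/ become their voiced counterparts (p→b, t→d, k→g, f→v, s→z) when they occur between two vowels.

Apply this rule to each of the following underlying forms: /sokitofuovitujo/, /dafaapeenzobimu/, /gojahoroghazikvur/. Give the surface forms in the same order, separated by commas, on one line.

sogidovuovidujo, davaabeenzobimu, gojahoroghazikvur

/sokitofuovitujo/: /k/ is a voiceless obstruent between vowels /o/ and /i/, so it voices to [g]. /t/ is a voiceless obstruent between vowels /i/ and /o/, so it voices to [d]. /f/ is a voiceless obstruent between vowels /o/ and /u/, so it voices to [v]. /t/ is a voiceless obstruent between vowels /i/ and /u/, so it voices to [d]. → [sogidovuovidujo].
/dafaapeenzobimu/: /f/ is a voiceless obstruent between vowels /a/ and /a/, so it voices to [v]. /p/ is a voiceless obstruent between vowels /a/ and /e/, so it voices to [b]. → [davaabeenzobimu].
/gojahoroghazikvur/: the rule's environment is not met; surfaces unchanged as [gojahoroghazikvur].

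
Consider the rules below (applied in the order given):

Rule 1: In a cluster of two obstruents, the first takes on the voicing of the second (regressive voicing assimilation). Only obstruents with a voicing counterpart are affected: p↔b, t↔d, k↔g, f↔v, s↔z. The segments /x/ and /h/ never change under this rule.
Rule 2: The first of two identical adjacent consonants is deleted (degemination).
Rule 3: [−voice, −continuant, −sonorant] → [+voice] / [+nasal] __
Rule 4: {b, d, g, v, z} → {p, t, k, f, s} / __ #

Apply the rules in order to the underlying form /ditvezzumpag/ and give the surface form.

Rule 1 (regressive voicing assimilation): /t/ precedes the voiced obstruent /v/, so it voices to [d] by assimilation. /ditvezzumpag/ → didvezzumpag.
Rule 2 (degemination): /zz/ is a geminate; the first /z/ deletes. /didvezzumpag/ → didvezumpag.
Rule 3 (post-nasal voicing): /p/ is a voiceless stop immediately after the nasal /m/, so it voices to [b]. /didvezumpag/ → didvezumbag.
Rule 4 (final devoicing): /g/ is a voiced obstruent in word-final position, so it devoices to [k]. /didvezumbag/ → didvezumbak.

didvezumbak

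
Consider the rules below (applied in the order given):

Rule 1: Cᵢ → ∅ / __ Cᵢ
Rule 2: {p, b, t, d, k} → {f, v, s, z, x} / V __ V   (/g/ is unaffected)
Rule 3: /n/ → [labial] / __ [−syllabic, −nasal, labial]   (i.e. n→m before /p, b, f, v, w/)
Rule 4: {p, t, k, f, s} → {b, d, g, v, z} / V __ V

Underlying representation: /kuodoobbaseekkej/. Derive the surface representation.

Rule 1 (degemination): /bb/ is a geminate; the first /b/ deletes. /kk/ is a geminate; the first /k/ deletes. /kuodoobbaseekkej/ → kuodoobaseekej.
Rule 2 (intervocalic spirantization): /d/ is a stop between vowels /o/ and /o/, so it spirantizes to the fricative [z]. /b/ is a stop between vowels /o/ and /a/, so it spirantizes to the fricative [v]. /k/ is a stop between vowels /e/ and /e/, so it spirantizes to the fricative [x]. /kuodoobaseekej/ → kuozoovaseexej.
Rule 3 (nasal place assimilation): no segment meets the environment; /kuozoovaseexej/ is unchanged.
Rule 4 (intervocalic voicing): /s/ is a voiceless obstruent between vowels /a/ and /e/, so it voices to [z]. /kuozoovaseexej/ → kuozoovazeexej.

kuozoovazeexej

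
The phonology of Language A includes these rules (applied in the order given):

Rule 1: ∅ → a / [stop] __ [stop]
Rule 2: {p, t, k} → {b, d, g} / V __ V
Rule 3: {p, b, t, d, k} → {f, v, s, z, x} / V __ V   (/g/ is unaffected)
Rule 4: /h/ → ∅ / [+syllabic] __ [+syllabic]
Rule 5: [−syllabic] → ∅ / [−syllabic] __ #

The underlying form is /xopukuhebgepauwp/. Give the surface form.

Rule 1 (stop-cluster a-epenthesis): /b/ and /g/ form a stop–stop cluster, so [a] is inserted between them. /xopukuhebgepauwp/ → xopukuhebagepauwp.
Rule 2 (intervocalic voicing): /p/ is a voiceless stop between vowels /o/ and /u/, so it voices to [b]. /k/ is a voiceless stop between vowels /u/ and /u/, so it voices to [g]. /p/ is a voiceless stop between vowels /e/ and /a/, so it voices to [b]. /xopukuhebagepauwp/ → xobuguhebagebauwp.
Rule 3 (intervocalic spirantization): /b/ is a stop between vowels /o/ and /u/, so it spirantizes to the fricative [v]. /b/ is a stop between vowels /e/ and /a/, so it spirantizes to the fricative [v]. /b/ is a stop between vowels /e/ and /a/, so it spirantizes to the fricative [v]. /xobuguhebagebauwp/ → xovuguhevagevauwp.
Rule 4 (intervocalic h-deletion): /h/ occurs between vowels /u/ and /e/, so it deletes. /xovuguhevagevauwp/ → xovuguevagevauwp.
Rule 5 (final cluster simplification): /p/ is the second consonant of a word-final cluster /wp/, so it deletes. /xovuguevagevauwp/ → xovuguevagevauw.

xovuguevagevauw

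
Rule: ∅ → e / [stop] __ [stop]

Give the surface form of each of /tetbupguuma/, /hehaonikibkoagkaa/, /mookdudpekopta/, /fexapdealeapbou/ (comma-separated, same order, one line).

tetebupeguuma, hehaonikibekoagekaa, mookedudepekopeta, fexapedealeapebou

/tetbupguuma/: /t/ and /b/ form a stop–stop cluster, so [e] is inserted between them. /p/ and /g/ form a stop–stop cluster, so [e] is inserted between them. → [tetebupeguuma].
/hehaonikibkoagkaa/: /b/ and /k/ form a stop–stop cluster, so [e] is inserted between them. /g/ and /k/ form a stop–stop cluster, so [e] is inserted between them. → [hehaonikibekoagekaa].
/mookdudpekopta/: /k/ and /d/ form a stop–stop cluster, so [e] is inserted between them. /d/ and /p/ form a stop–stop cluster, so [e] is inserted between them. /p/ and /t/ form a stop–stop cluster, so [e] is inserted between them. → [mookedudepekopeta].
/fexapdealeapbou/: /p/ and /d/ form a stop–stop cluster, so [e] is inserted between them. /p/ and /b/ form a stop–stop cluster, so [e] is inserted between them. → [fexapedealeapebou].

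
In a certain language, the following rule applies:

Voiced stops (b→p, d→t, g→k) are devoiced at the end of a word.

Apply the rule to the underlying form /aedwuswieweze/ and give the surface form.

aedwuswieweze

No segment of /aedwuswieweze/ meets the structural description of the rule, so the form surfaces unchanged.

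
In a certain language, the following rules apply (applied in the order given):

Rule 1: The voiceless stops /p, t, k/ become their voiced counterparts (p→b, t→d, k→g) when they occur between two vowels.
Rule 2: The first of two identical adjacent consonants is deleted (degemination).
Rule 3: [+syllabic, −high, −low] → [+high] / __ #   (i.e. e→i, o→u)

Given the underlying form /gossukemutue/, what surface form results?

gosugemudui

Rule 1 (intervocalic voicing): /k/ is a voiceless stop between vowels /u/ and /e/, so it voices to [g]. /t/ is a voiceless stop between vowels /u/ and /u/, so it voices to [d]. /gossukemutue/ → gossugemudue.
Rule 2 (degemination): /ss/ is a geminate; the first /s/ deletes. /gossugemudue/ → gosugemudue.
Rule 3 (final vowel raising): /e/ is a mid vowel in word-final position, so it raises to [i]. /gosugemudue/ → gosugemudui.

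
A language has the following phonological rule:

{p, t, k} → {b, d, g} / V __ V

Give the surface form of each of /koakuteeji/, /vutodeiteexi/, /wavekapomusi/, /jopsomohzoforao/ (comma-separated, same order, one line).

koagudeeji, vudodeideexi, wavegabomusi, jopsomohzoforao

/koakuteeji/: /k/ is a voiceless stop between vowels /a/ and /u/, so it voices to [g]. /t/ is a voiceless stop between vowels /u/ and /e/, so it voices to [d]. → [koagudeeji].
/vutodeiteexi/: /t/ is a voiceless stop between vowels /u/ and /o/, so it voices to [d]. /t/ is a voiceless stop between vowels /i/ and /e/, so it voices to [d]. → [vudodeideexi].
/wavekapomusi/: /k/ is a voiceless stop between vowels /e/ and /a/, so it voices to [g]. /p/ is a voiceless stop between vowels /a/ and /o/, so it voices to [b]. → [wavegabomusi].
/jopsomohzoforao/: the rule's environment is not met; surfaces unchanged as [jopsomohzoforao].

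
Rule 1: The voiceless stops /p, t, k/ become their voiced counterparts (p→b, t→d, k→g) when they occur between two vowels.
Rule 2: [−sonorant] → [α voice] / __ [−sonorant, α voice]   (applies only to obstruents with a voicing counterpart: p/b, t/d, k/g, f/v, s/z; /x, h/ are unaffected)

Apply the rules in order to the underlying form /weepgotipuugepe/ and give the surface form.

weebgodibuugebe

Rule 1 (intervocalic voicing): /t/ is a voiceless stop between vowels /o/ and /i/, so it voices to [d]. /p/ is a voiceless stop between vowels /i/ and /u/, so it voices to [b]. /p/ is a voiceless stop between vowels /e/ and /e/, so it voices to [b]. /weepgotipuugepe/ → weepgodibuugebe.
Rule 2 (regressive voicing assimilation): /p/ precedes the voiced obstruent /g/, so it voices to [b] by assimilation. /weepgodibuugebe/ → weebgodibuugebe.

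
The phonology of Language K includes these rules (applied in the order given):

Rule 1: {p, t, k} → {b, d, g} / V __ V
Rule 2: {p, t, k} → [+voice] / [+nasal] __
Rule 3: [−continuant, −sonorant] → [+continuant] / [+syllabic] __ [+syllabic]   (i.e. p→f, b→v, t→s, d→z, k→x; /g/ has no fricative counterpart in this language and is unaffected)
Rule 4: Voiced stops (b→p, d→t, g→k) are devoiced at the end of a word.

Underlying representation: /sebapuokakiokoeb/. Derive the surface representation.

Rule 1 (intervocalic voicing): /p/ is a voiceless stop between vowels /a/ and /u/, so it voices to [b]. /k/ is a voiceless stop between vowels /o/ and /a/, so it voices to [g]. /k/ is a voiceless stop between vowels /a/ and /i/, so it voices to [g]. /k/ is a voiceless stop between vowels /o/ and /o/, so it voices to [g]. /sebapuokakiokoeb/ → sebabuogagiogoeb.
Rule 2 (post-nasal voicing): no segment meets the environment; /sebabuogagiogoeb/ is unchanged.
Rule 3 (intervocalic spirantization): /b/ is a stop between vowels /e/ and /a/, so it spirantizes to the fricative [v]. /b/ is a stop between vowels /a/ and /u/, so it spirantizes to the fricative [v]. /sebabuogagiogoeb/ → sevavuogagiogoeb.
Rule 4 (final devoicing): /b/ is a voiced stop in word-final position, so it devoices to [p]. /sevavuogagiogoeb/ → sevavuogagiogoep.

sevavuogagiogoep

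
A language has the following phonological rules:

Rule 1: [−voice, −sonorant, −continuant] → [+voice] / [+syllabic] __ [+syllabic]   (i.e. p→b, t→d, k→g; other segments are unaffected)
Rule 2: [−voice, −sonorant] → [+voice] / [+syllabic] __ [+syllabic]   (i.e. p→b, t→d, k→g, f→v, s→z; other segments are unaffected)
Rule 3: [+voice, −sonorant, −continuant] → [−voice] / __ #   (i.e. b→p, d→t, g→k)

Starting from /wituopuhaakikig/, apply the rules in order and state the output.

Rule 1 (intervocalic voicing): /t/ is a voiceless stop between vowels /i/ and /u/, so it voices to [d]. /p/ is a voiceless stop between vowels /o/ and /u/, so it voices to [b]. /k/ is a voiceless stop between vowels /a/ and /i/, so it voices to [g]. /k/ is a voiceless stop between vowels /i/ and /i/, so it voices to [g]. /wituopuhaakikig/ → widuobuhaagigig.
Rule 2 (intervocalic voicing): no segment meets the environment; /widuobuhaagigig/ is unchanged.
Rule 3 (final devoicing): /g/ is a voiced stop in word-final position, so it devoices to [k]. /widuobuhaagigig/ → widuobuhaagigik.

widuobuhaagigik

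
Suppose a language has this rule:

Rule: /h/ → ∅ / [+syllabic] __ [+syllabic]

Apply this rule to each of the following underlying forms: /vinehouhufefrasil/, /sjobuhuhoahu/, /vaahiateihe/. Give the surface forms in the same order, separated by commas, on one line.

/vinehouhufefrasil/: /h/ occurs between vowels /e/ and /o/, so it deletes. /h/ occurs between vowels /u/ and /u/, so it deletes. → [vineouufefrasil].
/sjobuhuhoahu/: /h/ occurs between vowels /u/ and /u/, so it deletes. /h/ occurs between vowels /u/ and /o/, so it deletes. /h/ occurs between vowels /a/ and /u/, so it deletes. → [sjobuuoau].
/vaahiateihe/: /h/ occurs between vowels /a/ and /i/, so it deletes. /h/ occurs between vowels /i/ and /e/, so it deletes. → [vaaiateie].

vineouufefrasil, sjobuuoau, vaaiateie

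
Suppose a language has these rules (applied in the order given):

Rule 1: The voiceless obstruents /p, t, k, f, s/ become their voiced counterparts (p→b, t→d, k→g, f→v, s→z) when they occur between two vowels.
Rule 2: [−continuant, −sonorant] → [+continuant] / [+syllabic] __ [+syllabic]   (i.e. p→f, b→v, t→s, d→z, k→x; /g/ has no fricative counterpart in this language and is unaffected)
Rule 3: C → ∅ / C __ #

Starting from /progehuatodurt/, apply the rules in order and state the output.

Rule 1 (intervocalic voicing): /t/ is a voiceless obstruent between vowels /a/ and /o/, so it voices to [d]. /progehuatodurt/ → progehuadodurt.
Rule 2 (intervocalic spirantization): /d/ is a stop between vowels /a/ and /o/, so it spirantizes to the fricative [z]. /d/ is a stop between vowels /o/ and /u/, so it spirantizes to the fricative [z]. /progehuadodurt/ → progehuazozurt.
Rule 3 (final cluster simplification): /t/ is the second consonant of a word-final cluster /rt/, so it deletes. /progehuazozurt/ → progehuazozur.

progehuazozur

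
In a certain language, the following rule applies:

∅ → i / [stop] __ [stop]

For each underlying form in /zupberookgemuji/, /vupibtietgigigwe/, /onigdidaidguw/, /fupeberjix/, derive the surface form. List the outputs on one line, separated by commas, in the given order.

/zupberookgemuji/: /p/ and /b/ form a stop–stop cluster, so [i] is inserted between them. /k/ and /g/ form a stop–stop cluster, so [i] is inserted between them. → [zupiberookigemuji].
/vupibtietgigigwe/: /b/ and /t/ form a stop–stop cluster, so [i] is inserted between them. /t/ and /g/ form a stop–stop cluster, so [i] is inserted between them. → [vupibitietigigigwe].
/onigdidaidguw/: /g/ and /d/ form a stop–stop cluster, so [i] is inserted between them. /d/ and /g/ form a stop–stop cluster, so [i] is inserted between them. → [onigididaidiguw].
/fupeberjix/: the rule's environment is not met; surfaces unchanged as [fupeberjix].

zupiberookigemuji, vupibitietigigigwe, onigididaidiguw, fupeberjix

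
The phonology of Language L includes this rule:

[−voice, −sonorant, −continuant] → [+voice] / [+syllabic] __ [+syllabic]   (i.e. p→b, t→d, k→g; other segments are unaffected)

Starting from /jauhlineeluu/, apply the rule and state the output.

No segment of /jauhlineeluu/ meets the structural description of the rule, so the form surfaces unchanged.

jauhlineeluu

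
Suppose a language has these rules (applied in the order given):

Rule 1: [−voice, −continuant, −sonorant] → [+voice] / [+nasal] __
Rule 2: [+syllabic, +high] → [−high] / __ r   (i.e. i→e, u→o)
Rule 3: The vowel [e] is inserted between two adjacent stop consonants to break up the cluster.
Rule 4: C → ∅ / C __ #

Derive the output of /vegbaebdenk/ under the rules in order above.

vegebaebeden

Rule 1 (post-nasal voicing): /k/ is a voiceless stop immediately after the nasal /n/, so it voices to [g]. /vegbaebdenk/ → vegbaebdeng.
Rule 2 (pre-rhotic lowering): no segment meets the environment; /vegbaebdeng/ is unchanged.
Rule 3 (stop-cluster e-epenthesis): /g/ and /b/ form a stop–stop cluster, so [e] is inserted between them. /b/ and /d/ form a stop–stop cluster, so [e] is inserted between them. /vegbaebdeng/ → vegebaebedeng.
Rule 4 (final cluster simplification): /g/ is the second consonant of a word-final cluster /ng/, so it deletes. /vegebaebedeng/ → vegebaebeden.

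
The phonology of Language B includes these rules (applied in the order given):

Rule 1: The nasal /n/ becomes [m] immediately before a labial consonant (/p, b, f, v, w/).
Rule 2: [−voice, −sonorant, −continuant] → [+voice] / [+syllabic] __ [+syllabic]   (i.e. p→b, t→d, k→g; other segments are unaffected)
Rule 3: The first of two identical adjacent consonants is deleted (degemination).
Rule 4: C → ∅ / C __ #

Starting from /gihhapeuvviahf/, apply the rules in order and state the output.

Rule 1 (nasal place assimilation): no segment meets the environment; /gihhapeuvviahf/ is unchanged.
Rule 2 (intervocalic voicing): /p/ is a voiceless stop between vowels /a/ and /e/, so it voices to [b]. /gihhapeuvviahf/ → gihhabeuvviahf.
Rule 3 (degemination): /hh/ is a geminate; the first /h/ deletes. /vv/ is a geminate; the first /v/ deletes. /gihhabeuvviahf/ → gihabeuviahf.
Rule 4 (final cluster simplification): /f/ is the second consonant of a word-final cluster /hf/, so it deletes. /gihabeuviahf/ → gihabeuviah.

gihabeuviah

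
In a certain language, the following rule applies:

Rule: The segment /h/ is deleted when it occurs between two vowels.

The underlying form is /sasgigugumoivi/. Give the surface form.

No segment of /sasgigugumoivi/ meets the structural description of the rule, so the form surfaces unchanged.

sasgigugumoivi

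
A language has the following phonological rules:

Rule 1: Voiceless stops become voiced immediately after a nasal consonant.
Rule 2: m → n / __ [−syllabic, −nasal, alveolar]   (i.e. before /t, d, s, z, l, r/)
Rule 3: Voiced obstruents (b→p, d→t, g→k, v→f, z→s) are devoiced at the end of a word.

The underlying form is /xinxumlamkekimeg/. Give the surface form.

xinxunlamgekimek

Rule 1 (post-nasal voicing): /k/ is a voiceless stop immediately after the nasal /m/, so it voices to [g]. /xinxumlamkekimeg/ → xinxumlamgekimeg.
Rule 2 (nasal place assimilation): /m/ precedes the alveolar consonant /l/, so it assimilates in place to [n]. /xinxumlamgekimeg/ → xinxunlamgekimeg.
Rule 3 (final devoicing): /g/ is a voiced obstruent in word-final position, so it devoices to [k]. /xinxunlamgekimeg/ → xinxunlamgekimek.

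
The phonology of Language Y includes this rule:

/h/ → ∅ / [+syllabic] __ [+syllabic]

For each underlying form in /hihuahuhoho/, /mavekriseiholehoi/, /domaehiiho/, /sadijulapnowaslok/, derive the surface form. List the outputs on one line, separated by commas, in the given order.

hiuauoo, mavekriseioleoi, domaeiio, sadijulapnowaslok

/hihuahuhoho/: /h/ occurs between vowels /i/ and /u/, so it deletes. /h/ occurs between vowels /a/ and /u/, so it deletes. /h/ occurs between vowels /u/ and /o/, so it deletes. /h/ occurs between vowels /o/ and /o/, so it deletes. → [hiuauoo].
/mavekriseiholehoi/: /h/ occurs between vowels /i/ and /o/, so it deletes. /h/ occurs between vowels /e/ and /o/, so it deletes. → [mavekriseioleoi].
/domaehiiho/: /h/ occurs between vowels /e/ and /i/, so it deletes. /h/ occurs between vowels /i/ and /o/, so it deletes. → [domaeiio].
/sadijulapnowaslok/: the rule's environment is not met; surfaces unchanged as [sadijulapnowaslok].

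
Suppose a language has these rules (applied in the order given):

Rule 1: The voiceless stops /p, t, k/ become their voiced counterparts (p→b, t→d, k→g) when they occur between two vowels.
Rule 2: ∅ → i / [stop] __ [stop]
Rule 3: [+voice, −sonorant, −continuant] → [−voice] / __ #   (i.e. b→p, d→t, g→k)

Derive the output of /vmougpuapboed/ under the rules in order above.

vmougipuapiboet

Rule 1 (intervocalic voicing): no segment meets the environment; /vmougpuapboed/ is unchanged.
Rule 2 (stop-cluster i-epenthesis): /g/ and /p/ form a stop–stop cluster, so [i] is inserted between them. /p/ and /b/ form a stop–stop cluster, so [i] is inserted between them. /vmougpuapboed/ → vmougipuapiboed.
Rule 3 (final devoicing): /d/ is a voiced stop in word-final position, so it devoices to [t]. /vmougipuapiboed/ → vmougipuapiboet.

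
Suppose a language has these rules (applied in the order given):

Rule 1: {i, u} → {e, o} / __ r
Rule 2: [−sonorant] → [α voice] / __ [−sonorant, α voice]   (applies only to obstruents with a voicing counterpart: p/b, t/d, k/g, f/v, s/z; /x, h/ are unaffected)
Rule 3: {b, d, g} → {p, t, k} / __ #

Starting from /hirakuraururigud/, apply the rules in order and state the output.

herakoraororigut

Rule 1 (pre-rhotic lowering): /i/ is a high vowel immediately before /r/, so it lowers to [e]. /u/ is a high vowel immediately before /r/, so it lowers to [o]. /u/ is a high vowel immediately before /r/, so it lowers to [o]. /u/ is a high vowel immediately before /r/, so it lowers to [o]. /hirakuraururigud/ → herakoraororigud.
Rule 2 (regressive voicing assimilation): no segment meets the environment; /herakoraororigud/ is unchanged.
Rule 3 (final devoicing): /d/ is a voiced stop in word-final position, so it devoices to [t]. /herakoraororigud/ → herakoraororigut.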